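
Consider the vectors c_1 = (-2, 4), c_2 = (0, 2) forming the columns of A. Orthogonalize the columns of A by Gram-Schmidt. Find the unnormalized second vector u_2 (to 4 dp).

u_2 = (0.8000, 0.4000)

c_1 = (-2, 4); ‖c_1‖ = 4.4721, so q_1 = (-0.4472, 0.8944).
q_1·c_2 = (-0.4472)·0 + 0.8944·2 = 1.7889.
u_2 = c_2 − 1.7889·q_1 = (0.8000, 0.4000).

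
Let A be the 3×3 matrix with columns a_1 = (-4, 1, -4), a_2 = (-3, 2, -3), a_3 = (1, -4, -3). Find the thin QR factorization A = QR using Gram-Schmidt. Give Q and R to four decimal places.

Q = [[-0.6963, 0.1231, 0.7071], [0.1741, 0.9847, 0.0000], [-0.6963, 0.1231, -0.7071]], R = [[5.7446, 4.5260, 0.6963], [0.0000, 1.2309, -4.1851], [0.0000, 0.0000, 2.8284]]

a_1 = (-4, 1, -4); ‖a_1‖ = 5.7446, so e_1 = (-0.6963, 0.1741, -0.6963).
e_1·a_2 = (-0.6963)·(-3) + 0.1741·2 + (-0.6963)·(-3) = 4.5260.
u_2 = a_2 − 4.5260·e_1 = (0.1515, 1.2121, 0.1515).
‖u_2‖ = 1.2309, so e_2 = (0.1231, 0.9847, 0.1231).
e_1·a_3 = (-0.6963)·1 + 0.1741·(-4) + (-0.6963)·(-3) = 0.6963; e_2·a_3 = 0.1231·1 + 0.9847·(-4) + 0.1231·(-3) = -4.1851.
u_3 = a_3 − 0.6963·e_1 + 4.1851·e_2 = (2.0000, 0.0000, -2.0000).
‖u_3‖ = 2.8284, so e_3 = (0.7071, 0.0000, -0.7071).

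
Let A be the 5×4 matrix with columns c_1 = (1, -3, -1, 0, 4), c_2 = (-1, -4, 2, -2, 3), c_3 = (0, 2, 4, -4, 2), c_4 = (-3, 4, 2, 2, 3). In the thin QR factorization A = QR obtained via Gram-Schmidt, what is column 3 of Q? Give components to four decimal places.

c_1 = (1, -3, -1, 0, 4); ‖c_1‖ = 5.1962, so q_1 = (0.1925, -0.5774, -0.1925, 0.0000, 0.7698).
q_1·c_2 = 0.1925·(-1) + (-0.5774)·(-4) + (-0.1925)·2 + 0.0000·(-2) + 0.7698·3 = 4.0415.
u_2 = c_2 − 4.0415·q_1 = (-1.7778, -1.6667, 2.7778, -2.0000, -0.1111).
‖u_2‖ = 4.2032, so q_2 = (-0.4230, -0.3965, 0.6609, -0.4758, -0.0264).
q_1·c_3 = 0.1925·0 + (-0.5774)·2 + (-0.1925)·4 + 0.0000·(-4) + 0.7698·2 = -0.3849; q_2·c_3 = (-0.4230)·0 + (-0.3965)·2 + 0.6609·4 + (-0.4758)·(-4) + (-0.0264)·2 = 3.7009.
u_3 = c_3 + 0.3849·q_1 − 3.7009·q_2 = (1.6394, 3.2453, 1.4801, -2.2390, 2.3941).
‖u_3‖ = 5.1142, so q_3 = (0.3206, 0.6346, 0.2894, -0.4378, 0.4681).

q_3 = (0.3206, 0.6346, 0.2894, -0.4378, 0.4681)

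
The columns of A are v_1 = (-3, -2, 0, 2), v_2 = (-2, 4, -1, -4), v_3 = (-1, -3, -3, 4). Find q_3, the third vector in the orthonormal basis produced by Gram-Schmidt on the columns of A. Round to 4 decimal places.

v_1 = (-3, -2, 0, 2); ‖v_1‖ = 4.1231, so q_1 = (-0.7276, -0.4851, 0.0000, 0.4851).
q_1·v_2 = (-0.7276)·(-2) + (-0.4851)·4 + 0.0000·(-1) + 0.4851·(-4) = -2.4254.
u_2 = v_2 + 2.4254·q_1 = (-3.7647, 2.8235, -1.0000, -2.8235).
‖u_2‖ = 5.5783, so q_2 = (-0.6749, 0.5062, -0.1793, -0.5062).
q_1·v_3 = (-0.7276)·(-1) + (-0.4851)·(-3) + 0.0000·(-3) + 0.4851·4 = 4.1231; q_2·v_3 = (-0.6749)·(-1) + 0.5062·(-3) + (-0.1793)·(-3) + (-0.5062)·4 = -2.3305.
u_3 = v_3 − 4.1231·q_1 + 2.3305·q_2 = (0.4272, 0.1796, -3.4178, 0.8204).
‖u_3‖ = 3.5453, so q_3 = (0.1205, 0.0507, -0.9640, 0.2314).

q_3 = (0.1205, 0.0507, -0.9640, 0.2314)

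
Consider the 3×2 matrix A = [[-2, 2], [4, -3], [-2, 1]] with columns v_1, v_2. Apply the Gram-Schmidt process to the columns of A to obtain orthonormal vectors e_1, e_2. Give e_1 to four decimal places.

e_1 = v_1/‖v_1‖ = (-2, 4, -2)/4.8990 = (-0.4082, 0.8165, -0.4082).

e_1 = (-0.4082, 0.8165, -0.4082)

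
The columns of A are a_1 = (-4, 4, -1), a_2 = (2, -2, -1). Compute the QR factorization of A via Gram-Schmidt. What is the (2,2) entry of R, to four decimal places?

r_{22} = 1.4771

a_1 = (-4, 4, -1); ‖a_1‖ = 5.7446, so e_1 = (-0.6963, 0.6963, -0.1741).
e_1·a_2 = (-0.6963)·2 + 0.6963·(-2) + (-0.1741)·(-1) = -2.6112.
u_2 = a_2 + 2.6112·e_1 = (0.1818, -0.1818, -1.4545).
r_{22} = ‖u_2‖ = 1.4771.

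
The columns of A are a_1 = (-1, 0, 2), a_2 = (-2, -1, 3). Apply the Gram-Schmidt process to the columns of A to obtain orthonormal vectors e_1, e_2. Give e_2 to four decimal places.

e_2 = (-0.3651, -0.9129, -0.1826)

e_1 = a_1/‖a_1‖ = (-1, 0, 2)/2.2361 = (-0.4472, 0.0000, 0.8944).
r_{12} = e_1·a_2 = 3.5777.
u_2 = a_2 − 3.5777·e_1 = (-0.4000, -1.0000, -0.2000).
‖u_2‖ = 1.0954, so e_2 = (-0.3651, -0.9129, -0.1826).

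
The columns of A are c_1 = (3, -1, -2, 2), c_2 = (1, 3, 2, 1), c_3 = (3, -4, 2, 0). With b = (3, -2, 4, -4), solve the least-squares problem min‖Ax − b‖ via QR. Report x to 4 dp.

x = (-0.8287, 0.3493, 1.1795)

e_1 = c_1/‖c_1‖ = (3, -1, -2, 2)/4.2426 = (0.7071, -0.2357, -0.4714, 0.4714).
r_{12} = e_1·c_2 = -0.4714.
u_2 = c_2 + 0.4714·e_1 = (1.3333, 2.8889, 1.7778, 1.2222).
‖u_2‖ = 3.8442, so e_2 = (0.3468, 0.7515, 0.4625, 0.3179).
r_{13} = e_1·c_3 = 2.1213; r_{23} = e_2·c_3 = -1.0405.
u_3 = c_3 − 2.1213·e_1 + 1.0405·e_2 = (1.8609, -2.7180, 3.4812, -0.6692).
‖u_3‖ = 4.8391, so e_3 = (0.3846, -0.5617, 0.7194, -0.1383).
Qᵀb = (-1.1785, 0.1156, 5.7077).
Back-substitute: x_3 = 5.7077/4.8391 = 1.1795.
x_2 = (0.1156 + 1.0405·1.1795)/3.8442 = 0.3493.
x_1 = (-1.1785 + 0.4714·0.3493 − 2.1213·1.1795)/4.2426 = -0.8287.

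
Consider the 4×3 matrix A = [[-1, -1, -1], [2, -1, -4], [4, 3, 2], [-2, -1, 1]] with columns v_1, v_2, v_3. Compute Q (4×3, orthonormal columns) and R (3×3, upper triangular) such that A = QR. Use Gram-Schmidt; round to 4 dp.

Q = [[-0.2000, -0.2097, -0.0833], [0.4000, -0.8912, 0.1916], [0.8000, 0.4019, 0.3415], [-0.4000, 0.0175, 0.9163]], R = [[5.0000, 2.6000, -0.2000], [0.0000, 2.2891, 4.5957], [0.0000, 0.0000, 0.9163]]

e_1 = v_1/‖v_1‖ = (-1, 2, 4, -2)/5.0000 = (-0.2000, 0.4000, 0.8000, -0.4000).
r_{12} = e_1·v_2 = 2.6000.
u_2 = v_2 − 2.6000·e_1 = (-0.4800, -2.0400, 0.9200, 0.0400).
‖u_2‖ = 2.2891, so e_2 = (-0.2097, -0.8912, 0.4019, 0.0175).
r_{13} = e_1·v_3 = -0.2000; r_{23} = e_2·v_3 = 4.5957.
u_3 = v_3 + 0.2000·e_1 − 4.5957·e_2 = (-0.0763, 0.1756, 0.3130, 0.8397).
‖u_3‖ = 0.9163, so e_3 = (-0.0833, 0.1916, 0.3415, 0.9163).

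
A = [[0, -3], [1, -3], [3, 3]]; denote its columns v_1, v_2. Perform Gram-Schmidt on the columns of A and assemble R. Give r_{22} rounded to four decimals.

r_{22} = 4.8374

v_1 = (0, 1, 3); ‖v_1‖ = 3.1623, so e_1 = (0.0000, 0.3162, 0.9487).
e_1·v_2 = 0.0000·(-3) + 0.3162·(-3) + 0.9487·3 = 1.8974.
u_2 = v_2 − 1.8974·e_1 = (-3.0000, -3.6000, 1.2000).
r_{22} = ‖u_2‖ = 4.8374.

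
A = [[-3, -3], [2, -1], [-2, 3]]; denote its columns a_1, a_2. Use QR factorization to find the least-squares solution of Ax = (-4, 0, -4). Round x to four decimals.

a_1 = (-3, 2, -2); ‖a_1‖ = 4.1231, so e_1 = (-0.7276, 0.4851, -0.4851).
e_1·a_2 = (-0.7276)·(-3) + 0.4851·(-1) + (-0.4851)·3 = 0.2425.
u_2 = a_2 − 0.2425·e_1 = (-2.8235, -1.1176, 3.1176).
‖u_2‖ = 4.3521, so e_2 = (-0.6488, -0.2568, 0.7163).
Qᵀb = (4.8507, -0.2703).
Back-substitute: x_2 = -0.2703/4.3521 = -0.0621.
x_1 = (4.8507 − 0.2425·(-0.0621))/4.1231 = 1.1801.

x = (1.1801, -0.0621)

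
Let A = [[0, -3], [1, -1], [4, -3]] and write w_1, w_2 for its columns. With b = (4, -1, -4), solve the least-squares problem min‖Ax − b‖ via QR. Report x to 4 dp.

w_1 = (0, 1, 4); ‖w_1‖ = 4.1231, so q_1 = (0.0000, 0.2425, 0.9701).
q_1·w_2 = 0.0000·(-3) + 0.2425·(-1) + 0.9701·(-3) = -3.1530.
u_2 = w_2 + 3.1530·q_1 = (-3.0000, -0.2353, 0.0588).
‖u_2‖ = 3.0098, so q_2 = (-0.9967, -0.0782, 0.0195).
Qᵀb = (-4.1231, -3.9870).
Back-substitute: x_2 = -3.9870/3.0098 = -1.3247.
x_1 = (-4.1231 + 3.1530·(-1.3247))/4.1231 = -2.0130.

x = (-2.0130, -1.3247)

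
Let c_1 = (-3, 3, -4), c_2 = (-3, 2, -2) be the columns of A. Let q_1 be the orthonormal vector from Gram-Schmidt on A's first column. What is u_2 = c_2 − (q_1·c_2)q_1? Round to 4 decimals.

u_2 = (-0.9706, -0.0294, 0.7059)

q_1 = c_1/‖c_1‖ = (-3, 3, -4)/5.8310 = (-0.5145, 0.5145, -0.6860).
r_{12} = q_1·c_2 = 3.9445.
u_2 = c_2 − 3.9445·q_1 = (-0.9706, -0.0294, 0.7059).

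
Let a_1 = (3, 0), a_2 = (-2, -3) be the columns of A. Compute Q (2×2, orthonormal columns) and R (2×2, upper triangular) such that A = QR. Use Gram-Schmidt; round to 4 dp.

Q = [[1.0000, 0.0000], [0.0000, -1.0000]], R = [[3.0000, -2.0000], [0.0000, 3.0000]]

a_1 = (3, 0); ‖a_1‖ = 3.0000, so q_1 = (1.0000, 0.0000).
q_1·a_2 = 1.0000·(-2) + 0.0000·(-3) = -2.0000.
u_2 = a_2 + 2.0000·q_1 = (0.0000, -3.0000).
‖u_2‖ = 3.0000, so q_2 = (0.0000, -1.0000).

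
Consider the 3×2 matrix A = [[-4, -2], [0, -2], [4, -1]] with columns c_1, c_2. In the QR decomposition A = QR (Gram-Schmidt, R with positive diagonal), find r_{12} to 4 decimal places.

c_1 = (-4, 0, 4); ‖c_1‖ = 5.6569, so e_1 = (-0.7071, 0.0000, 0.7071).
r_{12} = e_1·c_2 = 0.7071.

r_{12} = 0.7071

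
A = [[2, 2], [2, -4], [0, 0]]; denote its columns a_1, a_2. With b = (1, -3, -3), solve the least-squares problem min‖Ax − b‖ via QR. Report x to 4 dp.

x = (-0.1667, 0.6667)

a_1 = (2, 2, 0); ‖a_1‖ = 2.8284, so q_1 = (0.7071, 0.7071, 0.0000).
q_1·a_2 = 0.7071·2 + 0.7071·(-4) + 0.0000·0 = -1.4142.
u_2 = a_2 + 1.4142·q_1 = (3.0000, -3.0000, 0.0000).
‖u_2‖ = 4.2426, so q_2 = (0.7071, -0.7071, 0.0000).
Qᵀb = (-1.4142, 2.8284).
Back-substitute: x_2 = 2.8284/4.2426 = 0.6667.
x_1 = (-1.4142 + 1.4142·0.6667)/2.8284 = -0.1667.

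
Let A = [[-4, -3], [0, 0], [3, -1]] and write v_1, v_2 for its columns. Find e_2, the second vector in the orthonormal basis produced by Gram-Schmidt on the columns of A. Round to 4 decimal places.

v_1 = (-4, 0, 3); ‖v_1‖ = 5.0000, so e_1 = (-0.8000, 0.0000, 0.6000).
e_1·v_2 = (-0.8000)·(-3) + 0.0000·0 + 0.6000·(-1) = 1.8000.
u_2 = v_2 − 1.8000·e_1 = (-1.5600, 0.0000, -2.0800).
‖u_2‖ = 2.6000, so e_2 = (-0.6000, 0.0000, -0.8000).

e_2 = (-0.6000, 0.0000, -0.8000)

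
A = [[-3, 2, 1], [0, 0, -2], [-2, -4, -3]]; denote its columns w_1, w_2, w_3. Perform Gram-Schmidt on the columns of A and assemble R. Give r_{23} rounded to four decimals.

q_1 = w_1/‖w_1‖ = (-3, 0, -2)/3.6056 = (-0.8321, 0.0000, -0.5547).
r_{12} = q_1·w_2 = 0.5547.
u_2 = w_2 − 0.5547·q_1 = (2.4615, 0.0000, -3.6923).
‖u_2‖ = 4.4376, so q_2 = (0.5547, 0.0000, -0.8321).
r_{23} = q_2·w_3 = 3.0509.

r_{23} = 3.0509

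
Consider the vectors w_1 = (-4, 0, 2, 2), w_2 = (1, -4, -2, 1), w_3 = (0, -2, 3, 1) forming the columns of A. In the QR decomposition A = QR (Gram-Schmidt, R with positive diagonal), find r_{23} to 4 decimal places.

w_1 = (-4, 0, 2, 2); ‖w_1‖ = 4.8990, so q_1 = (-0.8165, 0.0000, 0.4082, 0.4082).
q_1·w_2 = (-0.8165)·1 + 0.0000·(-4) + 0.4082·(-2) + 0.4082·1 = -1.2247.
u_2 = w_2 + 1.2247·q_1 = (0.0000, -4.0000, -1.5000, 1.5000).
‖u_2‖ = 4.5277, so q_2 = (0.0000, -0.8835, -0.3313, 0.3313).
r_{23} = q_2·w_3 = 1.1043.

r_{23} = 1.1043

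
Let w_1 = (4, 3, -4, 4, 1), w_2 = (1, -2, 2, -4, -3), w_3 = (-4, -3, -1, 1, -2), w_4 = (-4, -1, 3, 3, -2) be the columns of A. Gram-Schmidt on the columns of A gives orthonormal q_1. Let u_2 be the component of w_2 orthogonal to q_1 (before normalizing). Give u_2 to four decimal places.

w_1 = (4, 3, -4, 4, 1); ‖w_1‖ = 7.6158, so q_1 = (0.5252, 0.3939, -0.5252, 0.5252, 0.1313).
q_1·w_2 = 0.5252·1 + 0.3939·(-2) + (-0.5252)·2 + 0.5252·(-4) + 0.1313·(-3) = -3.8079.
u_2 = w_2 + 3.8079·q_1 = (3.0000, -0.5000, 0.0000, -2.0000, -2.5000).

u_2 = (3.0000, -0.5000, 0.0000, -2.0000, -2.5000)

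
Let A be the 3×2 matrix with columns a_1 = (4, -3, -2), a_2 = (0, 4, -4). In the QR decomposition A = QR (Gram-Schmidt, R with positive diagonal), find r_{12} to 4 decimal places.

r_{12} = -0.7428

a_1 = (4, -3, -2); ‖a_1‖ = 5.3852, so e_1 = (0.7428, -0.5571, -0.3714).
r_{12} = e_1·a_2 = -0.7428.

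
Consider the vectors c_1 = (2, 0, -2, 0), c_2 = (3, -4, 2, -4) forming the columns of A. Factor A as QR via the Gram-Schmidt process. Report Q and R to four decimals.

q_1 = c_1/‖c_1‖ = (2, 0, -2, 0)/2.8284 = (0.7071, 0.0000, -0.7071, 0.0000).
r_{12} = q_1·c_2 = 0.7071.
u_2 = c_2 − 0.7071·q_1 = (2.5000, -4.0000, 2.5000, -4.0000).
‖u_2‖ = 6.6708, so q_2 = (0.3748, -0.5996, 0.3748, -0.5996).

Q = [[0.7071, 0.3748], [0.0000, -0.5996], [-0.7071, 0.3748], [0.0000, -0.5996]], R = [[2.8284, 0.7071], [0.0000, 6.6708]]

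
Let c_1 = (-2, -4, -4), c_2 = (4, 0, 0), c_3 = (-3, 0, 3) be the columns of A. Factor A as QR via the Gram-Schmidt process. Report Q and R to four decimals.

c_1 = (-2, -4, -4); ‖c_1‖ = 6.0000, so e_1 = (-0.3333, -0.6667, -0.6667).
e_1·c_2 = (-0.3333)·4 + (-0.6667)·0 + (-0.6667)·0 = -1.3333.
u_2 = c_2 + 1.3333·e_1 = (3.5556, -0.8889, -0.8889).
‖u_2‖ = 3.7712, so e_2 = (0.9428, -0.2357, -0.2357).
e_1·c_3 = (-0.3333)·(-3) + (-0.6667)·0 + (-0.6667)·3 = -1.0000; e_2·c_3 = 0.9428·(-3) + (-0.2357)·0 + (-0.2357)·3 = -3.5355.
u_3 = c_3 + 1.0000·e_1 + 3.5355·e_2 = (0.0000, -1.5000, 1.5000).
‖u_3‖ = 2.1213, so e_3 = (0.0000, -0.7071, 0.7071).

Q = [[-0.3333, 0.9428, 0.0000], [-0.6667, -0.2357, -0.7071], [-0.6667, -0.2357, 0.7071]], R = [[6.0000, -1.3333, -1.0000], [0.0000, 3.7712, -3.5355], [0.0000, 0.0000, 2.1213]]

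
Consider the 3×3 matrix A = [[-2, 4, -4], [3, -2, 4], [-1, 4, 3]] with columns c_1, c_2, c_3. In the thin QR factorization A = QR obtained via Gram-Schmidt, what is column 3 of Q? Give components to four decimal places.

q_1 = c_1/‖c_1‖ = (-2, 3, -1)/3.7417 = (-0.5345, 0.8018, -0.2673).
r_{12} = q_1·c_2 = -4.8107.
u_2 = c_2 + 4.8107·q_1 = (1.4286, 1.8571, 2.7143).
‖u_2‖ = 3.5857, so q_2 = (0.3984, 0.5179, 0.7570).
r_{13} = q_1·c_3 = 4.5434; r_{23} = q_2·c_3 = 2.7490.
u_3 = c_3 − 4.5434·q_1 − 2.7490·q_2 = (-2.6667, -1.0667, 2.1333).
‖u_3‖ = 3.5777, so q_3 = (-0.7454, -0.2981, 0.5963).

q_3 = (-0.7454, -0.2981, 0.5963)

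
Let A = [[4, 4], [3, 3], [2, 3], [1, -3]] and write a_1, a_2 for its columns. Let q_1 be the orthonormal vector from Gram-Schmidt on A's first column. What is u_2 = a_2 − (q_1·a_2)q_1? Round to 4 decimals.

a_1 = (4, 3, 2, 1); ‖a_1‖ = 5.4772, so q_1 = (0.7303, 0.5477, 0.3651, 0.1826).
q_1·a_2 = 0.7303·4 + 0.5477·3 + 0.3651·3 + 0.1826·(-3) = 5.1121.
u_2 = a_2 − 5.1121·q_1 = (0.2667, 0.2000, 1.1333, -3.9333).

u_2 = (0.2667, 0.2000, 1.1333, -3.9333)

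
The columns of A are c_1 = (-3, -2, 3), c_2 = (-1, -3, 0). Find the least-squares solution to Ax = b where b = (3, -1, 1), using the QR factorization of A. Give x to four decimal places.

q_1 = c_1/‖c_1‖ = (-3, -2, 3)/4.6904 = (-0.6396, -0.4264, 0.6396).
r_{12} = q_1·c_2 = 1.9188.
u_2 = c_2 − 1.9188·q_1 = (0.2273, -2.1818, -1.2273).
‖u_2‖ = 2.5136, so q_2 = (0.0904, -0.8680, -0.4883).
Qᵀb = (-0.8528, 0.6510).
Back-substitute: x_2 = 0.6510/2.5136 = 0.2590.
x_1 = (-0.8528 − 1.9188·0.2590)/4.6904 = -0.2878.

x = (-0.2878, 0.2590)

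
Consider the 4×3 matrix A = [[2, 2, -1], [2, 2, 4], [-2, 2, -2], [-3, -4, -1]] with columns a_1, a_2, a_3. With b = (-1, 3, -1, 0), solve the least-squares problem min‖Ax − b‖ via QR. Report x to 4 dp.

x = (-0.2523, 0.0399, 0.8200)

a_1 = (2, 2, -2, -3); ‖a_1‖ = 4.5826, so e_1 = (0.4364, 0.4364, -0.4364, -0.6547).
e_1·a_2 = 0.4364·2 + 0.4364·2 + (-0.4364)·2 + (-0.6547)·(-4) = 3.4915.
u_2 = a_2 − 3.4915·e_1 = (0.4762, 0.4762, 3.5238, -1.7143).
‖u_2‖ = 3.9761, so e_2 = (0.1198, 0.1198, 0.8862, -0.4311).
e_1·a_3 = 0.4364·(-1) + 0.4364·4 + (-0.4364)·(-2) + (-0.6547)·(-1) = 2.8368; e_2·a_3 = 0.1198·(-1) + 0.1198·4 + 0.8862·(-2) + (-0.4311)·(-1) = -0.9821.
u_3 = a_3 − 2.8368·e_1 + 0.9821·e_2 = (-2.1205, 2.8795, 0.1084, 0.4337).
‖u_3‖ = 3.6039, so e_3 = (-0.5884, 0.7990, 0.0301, 0.1204).
Qᵀb = (1.3093, -0.6467, 2.9553).
Back-substitute: x_3 = 2.9553/3.6039 = 0.8200.
x_2 = (-0.6467 + 0.9821·0.8200)/3.9761 = 0.0399.
x_1 = (1.3093 − 3.4915·0.0399 − 2.8368·0.8200)/4.5826 = -0.2523.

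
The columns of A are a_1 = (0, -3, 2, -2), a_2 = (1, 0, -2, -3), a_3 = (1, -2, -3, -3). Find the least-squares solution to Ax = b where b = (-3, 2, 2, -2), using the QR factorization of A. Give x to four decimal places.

a_1 = (0, -3, 2, -2); ‖a_1‖ = 4.1231, so e_1 = (0.0000, -0.7276, 0.4851, -0.4851).
e_1·a_2 = 0.0000·1 + (-0.7276)·0 + 0.4851·(-2) + (-0.4851)·(-3) = 0.4851.
u_2 = a_2 − 0.4851·e_1 = (1.0000, 0.3529, -2.2353, -2.7647).
‖u_2‖ = 3.7101, so e_2 = (0.2695, 0.0951, -0.6025, -0.7452).
e_1·a_3 = 0.0000·1 + (-0.7276)·(-2) + 0.4851·(-3) + (-0.4851)·(-3) = 1.4552; e_2·a_3 = 0.2695·1 + 0.0951·(-2) + (-0.6025)·(-3) + (-0.7452)·(-3) = 4.1223.
u_3 = a_3 − 1.4552·e_1 − 4.1223·e_2 = (-0.1111, -1.3333, -1.2222, 0.7778).
‖u_3‖ = 1.9720, so e_3 = (-0.0563, -0.6761, -0.6198, 0.3944).
Qᵀb = (0.4851, -0.3330, -3.2116).
Back-substitute: x_3 = -3.2116/1.9720 = -1.6286.
x_2 = (-0.3330 − 4.1223·(-1.6286))/3.7101 = 1.7198.
x_1 = (0.4851 − 0.4851·1.7198 − 1.4552·(-1.6286))/4.1231 = 0.4901.

x = (0.4901, 1.7198, -1.6286)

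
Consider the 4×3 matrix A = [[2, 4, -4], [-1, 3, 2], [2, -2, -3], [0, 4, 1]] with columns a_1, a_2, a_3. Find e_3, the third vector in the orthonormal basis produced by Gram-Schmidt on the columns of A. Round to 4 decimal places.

a_1 = (2, -1, 2, 0); ‖a_1‖ = 3.0000, so e_1 = (0.6667, -0.3333, 0.6667, 0.0000).
e_1·a_2 = 0.6667·4 + (-0.3333)·3 + 0.6667·(-2) + 0.0000·4 = 0.3333.
u_2 = a_2 − 0.3333·e_1 = (3.7778, 3.1111, -2.2222, 4.0000).
‖u_2‖ = 6.6999, so e_2 = (0.5639, 0.4644, -0.3317, 0.5970).
e_1·a_3 = 0.6667·(-4) + (-0.3333)·2 + 0.6667·(-3) + 0.0000·1 = -5.3333; e_2·a_3 = 0.5639·(-4) + 0.4644·2 + (-0.3317)·(-3) + 0.5970·1 = 0.2653.
u_3 = a_3 + 5.3333·e_1 − 0.2653·e_2 = (-0.5941, 0.0990, 0.6436, 0.8416).
‖u_3‖ = 1.2187, so e_3 = (-0.4875, 0.0812, 0.5281, 0.6906).

e_3 = (-0.4875, 0.0812, 0.5281, 0.6906)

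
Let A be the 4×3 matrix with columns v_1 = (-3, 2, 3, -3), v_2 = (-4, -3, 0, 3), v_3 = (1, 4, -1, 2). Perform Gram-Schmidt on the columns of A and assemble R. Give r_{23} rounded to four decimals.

r_{23} = -1.7890

v_1 = (-3, 2, 3, -3); ‖v_1‖ = 5.5678, so e_1 = (-0.5388, 0.3592, 0.5388, -0.5388).
e_1·v_2 = (-0.5388)·(-4) + 0.3592·(-3) + 0.5388·0 + (-0.5388)·3 = -0.5388.
u_2 = v_2 + 0.5388·e_1 = (-4.2903, -2.8065, 0.2903, 2.7097).
‖u_2‖ = 5.8060, so e_2 = (-0.7389, -0.4834, 0.0500, 0.4667).
r_{23} = e_2·v_3 = -1.7890.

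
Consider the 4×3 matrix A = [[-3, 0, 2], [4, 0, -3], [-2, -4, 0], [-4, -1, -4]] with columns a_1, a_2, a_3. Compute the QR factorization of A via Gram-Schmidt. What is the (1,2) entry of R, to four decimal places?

q_1 = a_1/‖a_1‖ = (-3, 4, -2, -4)/6.7082 = (-0.4472, 0.5963, -0.2981, -0.5963).
r_{12} = q_1·a_2 = 1.7889.

r_{12} = 1.7889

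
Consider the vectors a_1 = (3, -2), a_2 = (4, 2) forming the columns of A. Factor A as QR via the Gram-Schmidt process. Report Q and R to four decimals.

Q = [[0.8321, 0.5547], [-0.5547, 0.8321]], R = [[3.6056, 2.2188], [0.0000, 3.8829]]

a_1 = (3, -2); ‖a_1‖ = 3.6056, so q_1 = (0.8321, -0.5547).
q_1·a_2 = 0.8321·4 + (-0.5547)·2 = 2.2188.
u_2 = a_2 − 2.2188·q_1 = (2.1538, 3.2308).
‖u_2‖ = 3.8829, so q_2 = (0.5547, 0.8321).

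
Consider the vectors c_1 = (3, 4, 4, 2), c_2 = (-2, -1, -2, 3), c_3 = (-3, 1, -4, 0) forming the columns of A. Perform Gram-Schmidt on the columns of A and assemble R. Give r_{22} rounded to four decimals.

c_1 = (3, 4, 4, 2); ‖c_1‖ = 6.7082, so e_1 = (0.4472, 0.5963, 0.5963, 0.2981).
e_1·c_2 = 0.4472·(-2) + 0.5963·(-1) + 0.5963·(-2) + 0.2981·3 = -1.7889.
u_2 = c_2 + 1.7889·e_1 = (-1.2000, 0.0667, -0.9333, 3.5333).
r_{22} = ‖u_2‖ = 3.8471.

r_{22} = 3.8471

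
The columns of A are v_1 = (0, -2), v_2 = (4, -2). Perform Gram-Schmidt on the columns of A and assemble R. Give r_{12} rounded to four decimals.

r_{12} = 2.0000

v_1 = (0, -2); ‖v_1‖ = 2.0000, so e_1 = (0.0000, -1.0000).
r_{12} = e_1·v_2 = 2.0000.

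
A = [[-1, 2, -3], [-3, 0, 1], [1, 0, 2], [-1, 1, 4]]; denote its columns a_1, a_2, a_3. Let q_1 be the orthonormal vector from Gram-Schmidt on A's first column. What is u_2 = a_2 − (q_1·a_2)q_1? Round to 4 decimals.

u_2 = (1.7500, -0.7500, 0.2500, 0.7500)

a_1 = (-1, -3, 1, -1); ‖a_1‖ = 3.4641, so q_1 = (-0.2887, -0.8660, 0.2887, -0.2887).
q_1·a_2 = (-0.2887)·2 + (-0.8660)·0 + 0.2887·0 + (-0.2887)·1 = -0.8660.
u_2 = a_2 + 0.8660·q_1 = (1.7500, -0.7500, 0.2500, 0.7500).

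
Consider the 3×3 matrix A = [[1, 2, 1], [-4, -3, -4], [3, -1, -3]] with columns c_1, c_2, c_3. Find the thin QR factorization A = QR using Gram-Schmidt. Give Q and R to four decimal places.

e_1 = c_1/‖c_1‖ = (1, -4, 3)/5.0990 = (0.1961, -0.7845, 0.5883).
r_{12} = e_1·c_2 = 2.1573.
u_2 = c_2 − 2.1573·e_1 = (1.5769, -1.3077, -2.2692).
‖u_2‖ = 3.0571, so e_2 = (0.5158, -0.4277, -0.7423).
r_{13} = e_1·c_3 = 1.5689; r_{23} = e_2·c_3 = 4.4536.
u_3 = c_3 − 1.5689·e_1 − 4.4536·e_2 = (-1.6049, -0.8642, -0.6173).
‖u_3‖ = 1.9245, so e_3 = (-0.8340, -0.4491, -0.3208).

Q = [[0.1961, 0.5158, -0.8340], [-0.7845, -0.4277, -0.4491], [0.5883, -0.7423, -0.3208]], R = [[5.0990, 2.1573, 1.5689], [0.0000, 3.0571, 4.4536], [0.0000, 0.0000, 1.9245]]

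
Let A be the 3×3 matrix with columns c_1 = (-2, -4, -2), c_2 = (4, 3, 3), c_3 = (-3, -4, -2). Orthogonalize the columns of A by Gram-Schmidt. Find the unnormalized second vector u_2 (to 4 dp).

e_1 = c_1/‖c_1‖ = (-2, -4, -2)/4.8990 = (-0.4082, -0.8165, -0.4082).
r_{12} = e_1·c_2 = -5.3072.
u_2 = c_2 + 5.3072·e_1 = (1.8333, -1.3333, 0.8333).

u_2 = (1.8333, -1.3333, 0.8333)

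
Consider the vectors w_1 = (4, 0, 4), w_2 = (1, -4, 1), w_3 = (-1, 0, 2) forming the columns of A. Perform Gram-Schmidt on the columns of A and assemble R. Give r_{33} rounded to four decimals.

w_1 = (4, 0, 4); ‖w_1‖ = 5.6569, so e_1 = (0.7071, 0.0000, 0.7071).
e_1·w_2 = 0.7071·1 + 0.0000·(-4) + 0.7071·1 = 1.4142.
u_2 = w_2 − 1.4142·e_1 = (0.0000, -4.0000, 0.0000).
‖u_2‖ = 4.0000, so e_2 = (0.0000, -1.0000, 0.0000).
e_1·w_3 = 0.7071·(-1) + 0.0000·0 + 0.7071·2 = 0.7071; e_2·w_3 = 0.0000·(-1) + (-1.0000)·0 + 0.0000·2 = 0.0000.
u_3 = w_3 − 0.7071·e_1 − 0.0000·e_2 = (-1.5000, 0.0000, 1.5000).
r_{33} = ‖u_3‖ = 2.1213.

r_{33} = 2.1213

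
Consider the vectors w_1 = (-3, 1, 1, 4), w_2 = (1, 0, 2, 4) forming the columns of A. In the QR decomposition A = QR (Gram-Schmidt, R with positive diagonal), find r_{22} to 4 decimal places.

r_{22} = 3.5590

e_1 = w_1/‖w_1‖ = (-3, 1, 1, 4)/5.1962 = (-0.5774, 0.1925, 0.1925, 0.7698).
r_{12} = e_1·w_2 = 2.8868.
u_2 = w_2 − 2.8868·e_1 = (2.6667, -0.5556, 1.4444, 1.7778).
r_{22} = ‖u_2‖ = 3.5590.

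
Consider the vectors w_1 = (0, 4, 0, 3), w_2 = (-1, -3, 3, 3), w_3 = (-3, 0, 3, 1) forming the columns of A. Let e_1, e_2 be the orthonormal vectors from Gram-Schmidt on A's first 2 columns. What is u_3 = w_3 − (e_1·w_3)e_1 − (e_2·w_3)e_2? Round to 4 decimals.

u_3 = (-2.4443, 0.9204, 1.3329, -1.2272)

e_1 = w_1/‖w_1‖ = (0, 4, 0, 3)/5.0000 = (0.0000, 0.8000, 0.0000, 0.6000).
r_{12} = e_1·w_2 = -0.6000.
u_2 = w_2 + 0.6000·e_1 = (-1.0000, -2.5200, 3.0000, 3.3600).
‖u_2‖ = 5.2574, so e_2 = (-0.1902, -0.4793, 0.5706, 0.6391).
r_{13} = e_1·w_3 = 0.6000; r_{23} = e_2·w_3 = 2.9216.
u_3 = w_3 − 0.6000·e_1 − 2.9216·e_2 = (-2.4443, 0.9204, 1.3329, -1.2272).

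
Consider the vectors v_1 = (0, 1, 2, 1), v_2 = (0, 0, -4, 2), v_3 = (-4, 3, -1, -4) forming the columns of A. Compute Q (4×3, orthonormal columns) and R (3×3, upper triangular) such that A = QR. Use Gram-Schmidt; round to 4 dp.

Q = [[0.0000, 0.0000, -0.6576], [0.4082, 0.2673, 0.6576], [0.8165, -0.5345, -0.1644], [0.4082, 0.8018, -0.3288]], R = [[2.4495, -2.4495, -1.2247], [0.0000, 3.7417, -1.8708], [0.0000, 0.0000, 6.0828]]

e_1 = v_1/‖v_1‖ = (0, 1, 2, 1)/2.4495 = (0.0000, 0.4082, 0.8165, 0.4082).
r_{12} = e_1·v_2 = -2.4495.
u_2 = v_2 + 2.4495·e_1 = (0.0000, 1.0000, -2.0000, 3.0000).
‖u_2‖ = 3.7417, so e_2 = (0.0000, 0.2673, -0.5345, 0.8018).
r_{13} = e_1·v_3 = -1.2247; r_{23} = e_2·v_3 = -1.8708.
u_3 = v_3 + 1.2247·e_1 + 1.8708·e_2 = (-4.0000, 4.0000, -1.0000, -2.0000).
‖u_3‖ = 6.0828, so e_3 = (-0.6576, 0.6576, -0.1644, -0.3288).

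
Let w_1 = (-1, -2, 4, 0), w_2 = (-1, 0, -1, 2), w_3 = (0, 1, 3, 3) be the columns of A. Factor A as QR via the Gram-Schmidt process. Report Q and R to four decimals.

Q = [[-0.2182, -0.4842, 0.4229], [-0.4364, -0.1210, 0.6657], [0.8729, -0.1816, 0.4386], [0.0000, 0.8473, 0.4308]], R = [[4.5826, -0.6547, 2.1822], [0.0000, 2.3604, 1.8762], [0.0000, 0.0000, 3.2738]]

q_1 = w_1/‖w_1‖ = (-1, -2, 4, 0)/4.5826 = (-0.2182, -0.4364, 0.8729, 0.0000).
r_{12} = q_1·w_2 = -0.6547.
u_2 = w_2 + 0.6547·q_1 = (-1.1429, -0.2857, -0.4286, 2.0000).
‖u_2‖ = 2.3604, so q_2 = (-0.4842, -0.1210, -0.1816, 0.8473).
r_{13} = q_1·w_3 = 2.1822; r_{23} = q_2·w_3 = 1.8762.
u_3 = w_3 − 2.1822·q_1 − 1.8762·q_2 = (1.3846, 2.1795, 1.4359, 1.4103).
‖u_3‖ = 3.2738, so q_3 = (0.4229, 0.6657, 0.4386, 0.4308).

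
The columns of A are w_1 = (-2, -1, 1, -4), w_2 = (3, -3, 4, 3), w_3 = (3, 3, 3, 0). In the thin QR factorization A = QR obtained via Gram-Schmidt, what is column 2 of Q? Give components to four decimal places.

q_1 = w_1/‖w_1‖ = (-2, -1, 1, -4)/4.6904 = (-0.4264, -0.2132, 0.2132, -0.8528).
r_{12} = q_1·w_2 = -2.3452.
u_2 = w_2 + 2.3452·q_1 = (2.0000, -3.5000, 4.5000, 1.0000).
‖u_2‖ = 6.1237, so q_2 = (0.3266, -0.5715, 0.7348, 0.1633).

q_2 = (0.3266, -0.5715, 0.7348, 0.1633)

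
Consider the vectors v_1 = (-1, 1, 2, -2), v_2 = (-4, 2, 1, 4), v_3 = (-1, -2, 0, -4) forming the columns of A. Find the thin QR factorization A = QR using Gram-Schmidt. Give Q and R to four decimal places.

Q = [[-0.3162, -0.6576, -0.6699], [0.3162, 0.3288, -0.6056], [0.6325, 0.1644, -0.3193], [-0.6325, 0.6576, -0.2872]], R = [[3.1623, 0.0000, 2.2136], [0.0000, 6.0828, -2.6304], [0.0000, 0.0000, 3.0300]]

q_1 = v_1/‖v_1‖ = (-1, 1, 2, -2)/3.1623 = (-0.3162, 0.3162, 0.6325, -0.6325).
r_{12} = q_1·v_2 = 0.0000.
u_2 = v_2 + 0.0000·q_1 = (-4.0000, 2.0000, 1.0000, 4.0000).
‖u_2‖ = 6.0828, so q_2 = (-0.6576, 0.3288, 0.1644, 0.6576).
r_{13} = q_1·v_3 = 2.2136; r_{23} = q_2·v_3 = -2.6304.
u_3 = v_3 − 2.2136·q_1 + 2.6304·q_2 = (-2.0297, -1.8351, -0.9676, -0.8703).
‖u_3‖ = 3.0300, so q_3 = (-0.6699, -0.6056, -0.3193, -0.2872).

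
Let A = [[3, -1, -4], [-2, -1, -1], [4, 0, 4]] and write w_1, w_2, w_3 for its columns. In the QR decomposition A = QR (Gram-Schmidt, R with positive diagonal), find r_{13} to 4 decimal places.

r_{13} = 1.1142

w_1 = (3, -2, 4); ‖w_1‖ = 5.3852, so q_1 = (0.5571, -0.3714, 0.7428).
r_{13} = q_1·w_3 = 1.1142.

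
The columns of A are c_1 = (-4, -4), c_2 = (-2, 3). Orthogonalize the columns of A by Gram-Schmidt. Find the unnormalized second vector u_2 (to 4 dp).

u_2 = (-2.5000, 2.5000)

c_1 = (-4, -4); ‖c_1‖ = 5.6569, so e_1 = (-0.7071, -0.7071).
e_1·c_2 = (-0.7071)·(-2) + (-0.7071)·3 = -0.7071.
u_2 = c_2 + 0.7071·e_1 = (-2.5000, 2.5000).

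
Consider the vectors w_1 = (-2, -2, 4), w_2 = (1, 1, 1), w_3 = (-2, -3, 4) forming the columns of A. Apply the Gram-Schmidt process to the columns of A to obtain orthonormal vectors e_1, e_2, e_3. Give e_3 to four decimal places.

e_3 = (0.7071, -0.7071, 0.0000)

w_1 = (-2, -2, 4); ‖w_1‖ = 4.8990, so e_1 = (-0.4082, -0.4082, 0.8165).
e_1·w_2 = (-0.4082)·1 + (-0.4082)·1 + 0.8165·1 = 0.0000.
u_2 = w_2 + 0.0000·e_1 = (1.0000, 1.0000, 1.0000).
‖u_2‖ = 1.7321, so e_2 = (0.5774, 0.5774, 0.5774).
e_1·w_3 = (-0.4082)·(-2) + (-0.4082)·(-3) + 0.8165·4 = 5.3072; e_2·w_3 = 0.5774·(-2) + 0.5774·(-3) + 0.5774·4 = -0.5774.
u_3 = w_3 − 5.3072·e_1 + 0.5774·e_2 = (0.5000, -0.5000, 0.0000).
‖u_3‖ = 0.7071, so e_3 = (0.7071, -0.7071, 0.0000).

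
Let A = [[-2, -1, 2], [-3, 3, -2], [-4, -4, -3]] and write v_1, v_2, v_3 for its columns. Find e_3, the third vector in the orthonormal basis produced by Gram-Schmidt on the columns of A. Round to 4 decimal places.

e_1 = v_1/‖v_1‖ = (-2, -3, -4)/5.3852 = (-0.3714, -0.5571, -0.7428).
r_{12} = e_1·v_2 = 1.6713.
u_2 = v_2 − 1.6713·e_1 = (-0.3793, 3.9310, -2.7586).
‖u_2‖ = 4.8174, so e_2 = (-0.0787, 0.8160, -0.5726).
r_{13} = e_1·v_3 = 2.5997; r_{23} = e_2·v_3 = -0.0716.
u_3 = v_3 − 2.5997·e_1 + 0.0716·e_2 = (2.9599, -0.4933, -1.1100).
‖u_3‖ = 3.1994, so e_3 = (0.9251, -0.1542, -0.3469).

e_3 = (0.9251, -0.1542, -0.3469)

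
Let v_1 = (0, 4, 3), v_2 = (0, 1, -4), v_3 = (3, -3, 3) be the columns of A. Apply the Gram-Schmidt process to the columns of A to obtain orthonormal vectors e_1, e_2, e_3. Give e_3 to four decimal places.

e_3 = (1.0000, 0.0000, 0.0000)

v_1 = (0, 4, 3); ‖v_1‖ = 5.0000, so e_1 = (0.0000, 0.8000, 0.6000).
e_1·v_2 = 0.0000·0 + 0.8000·1 + 0.6000·(-4) = -1.6000.
u_2 = v_2 + 1.6000·e_1 = (0.0000, 2.2800, -3.0400).
‖u_2‖ = 3.8000, so e_2 = (0.0000, 0.6000, -0.8000).
e_1·v_3 = 0.0000·3 + 0.8000·(-3) + 0.6000·3 = -0.6000; e_2·v_3 = 0.0000·3 + 0.6000·(-3) + (-0.8000)·3 = -4.2000.
u_3 = v_3 + 0.6000·e_1 + 4.2000·e_2 = (3.0000, 0.0000, 0.0000).
‖u_3‖ = 3.0000, so e_3 = (1.0000, 0.0000, 0.0000).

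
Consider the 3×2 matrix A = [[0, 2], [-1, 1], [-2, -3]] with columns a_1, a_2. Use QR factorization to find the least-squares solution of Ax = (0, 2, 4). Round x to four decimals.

a_1 = (0, -1, -2); ‖a_1‖ = 2.2361, so e_1 = (0.0000, -0.4472, -0.8944).
e_1·a_2 = 0.0000·2 + (-0.4472)·1 + (-0.8944)·(-3) = 2.2361.
u_2 = a_2 − 2.2361·e_1 = (2.0000, 2.0000, -1.0000).
‖u_2‖ = 3.0000, so e_2 = (0.6667, 0.6667, -0.3333).
Qᵀb = (-4.4721, 0.0000).
Back-substitute: x_2 = 0.0000/3.0000 = 0.0000.
x_1 = (-4.4721 − 2.2361·0.0000)/2.2361 = -2.0000.

x = (-2.0000, 0.0000)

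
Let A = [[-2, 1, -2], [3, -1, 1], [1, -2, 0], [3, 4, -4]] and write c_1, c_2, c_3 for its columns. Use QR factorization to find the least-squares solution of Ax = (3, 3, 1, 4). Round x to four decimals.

c_1 = (-2, 3, 1, 3); ‖c_1‖ = 4.7958, so q_1 = (-0.4170, 0.6255, 0.2085, 0.6255).
q_1·c_2 = (-0.4170)·1 + 0.6255·(-1) + 0.2085·(-2) + 0.6255·4 = 1.0426.
u_2 = c_2 − 1.0426·q_1 = (1.4348, -1.6522, -2.2174, 3.3478).
‖u_2‖ = 4.5731, so q_2 = (0.3137, -0.3613, -0.4849, 0.7321).
q_1·c_3 = (-0.4170)·(-2) + 0.6255·1 + 0.2085·0 + 0.6255·(-4) = -1.0426; q_2·c_3 = 0.3137·(-2) + (-0.3613)·1 + (-0.4849)·0 + 0.7321·(-4) = -3.9171.
u_3 = c_3 + 1.0426·q_1 + 3.9171·q_2 = (-1.2058, 0.2370, -1.6819, -0.4802).
‖u_3‖ = 2.1377, so q_3 = (-0.5641, 0.1109, -0.7868, -0.2247).
Qᵀb = (3.3362, 2.3008, -3.0451).
Back-substitute: x_3 = -3.0451/2.1377 = -1.4245.
x_2 = (2.3008 + 3.9171·(-1.4245))/4.5731 = -0.7170.
x_1 = (3.3362 − 1.0426·(-0.7170) + 1.0426·(-1.4245))/4.7958 = 0.5419.

x = (0.5419, -0.7170, -1.4245)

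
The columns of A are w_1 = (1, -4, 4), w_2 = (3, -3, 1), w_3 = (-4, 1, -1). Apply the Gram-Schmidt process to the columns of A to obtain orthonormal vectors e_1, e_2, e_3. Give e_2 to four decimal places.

e_1 = w_1/‖w_1‖ = (1, -4, 4)/5.7446 = (0.1741, -0.6963, 0.6963).
r_{12} = e_1·w_2 = 3.3075.
u_2 = w_2 − 3.3075·e_1 = (2.4242, -0.6970, -1.3030).
‖u_2‖ = 2.8391, so e_2 = (0.8539, -0.2455, -0.4590).

e_2 = (0.8539, -0.2455, -0.4590)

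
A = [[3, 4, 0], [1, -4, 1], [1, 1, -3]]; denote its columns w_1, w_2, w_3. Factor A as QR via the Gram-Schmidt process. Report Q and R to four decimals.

Q = [[0.9045, 0.3052, 0.2977], [0.3015, -0.9516, 0.0595], [0.3015, 0.0359, -0.9528]], R = [[3.3166, 2.7136, -0.6030], [0.0000, 5.0632, -1.0593], [0.0000, 0.0000, 2.9179]]

e_1 = w_1/‖w_1‖ = (3, 1, 1)/3.3166 = (0.9045, 0.3015, 0.3015).
r_{12} = e_1·w_2 = 2.7136.
u_2 = w_2 − 2.7136·e_1 = (1.5455, -4.8182, 0.1818).
‖u_2‖ = 5.0632, so e_2 = (0.3052, -0.9516, 0.0359).
r_{13} = e_1·w_3 = -0.6030; r_{23} = e_2·w_3 = -1.0593.
u_3 = w_3 + 0.6030·e_1 + 1.0593·e_2 = (0.8688, 0.1738, -2.7801).
‖u_3‖ = 2.9179, so e_3 = (0.2977, 0.0595, -0.9528).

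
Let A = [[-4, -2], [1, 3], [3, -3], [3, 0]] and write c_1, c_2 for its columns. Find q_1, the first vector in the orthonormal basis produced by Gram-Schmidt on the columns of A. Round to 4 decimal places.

q_1 = c_1/‖c_1‖ = (-4, 1, 3, 3)/5.9161 = (-0.6761, 0.1690, 0.5071, 0.5071).

q_1 = (-0.6761, 0.1690, 0.5071, 0.5071)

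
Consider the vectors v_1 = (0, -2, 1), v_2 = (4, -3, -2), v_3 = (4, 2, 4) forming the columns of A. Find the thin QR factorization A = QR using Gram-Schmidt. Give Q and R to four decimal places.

Q = [[0.0000, 0.7875, 0.6163], [-0.8944, -0.2756, 0.3522], [0.4472, -0.5512, 0.7044]], R = [[2.2361, 1.7889, 0.0000], [0.0000, 5.0794, 0.3937], [0.0000, 0.0000, 5.9871]]

q_1 = v_1/‖v_1‖ = (0, -2, 1)/2.2361 = (0.0000, -0.8944, 0.4472).
r_{12} = q_1·v_2 = 1.7889.
u_2 = v_2 − 1.7889·q_1 = (4.0000, -1.4000, -2.8000).
‖u_2‖ = 5.0794, so q_2 = (0.7875, -0.2756, -0.5512).
r_{13} = q_1·v_3 = 0.0000; r_{23} = q_2·v_3 = 0.3937.
u_3 = v_3 + 0.0000·q_1 − 0.3937·q_2 = (3.6899, 2.1085, 4.2171).
‖u_3‖ = 5.9871, so q_3 = (0.6163, 0.3522, 0.7044).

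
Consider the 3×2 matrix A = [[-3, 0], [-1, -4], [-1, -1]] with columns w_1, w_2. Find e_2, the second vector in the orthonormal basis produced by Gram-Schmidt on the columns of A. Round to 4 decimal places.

w_1 = (-3, -1, -1); ‖w_1‖ = 3.3166, so e_1 = (-0.9045, -0.3015, -0.3015).
e_1·w_2 = (-0.9045)·0 + (-0.3015)·(-4) + (-0.3015)·(-1) = 1.5076.
u_2 = w_2 − 1.5076·e_1 = (1.3636, -3.5455, -0.5455).
‖u_2‖ = 3.8376, so e_2 = (0.3553, -0.9239, -0.1421).

e_2 = (0.3553, -0.9239, -0.1421)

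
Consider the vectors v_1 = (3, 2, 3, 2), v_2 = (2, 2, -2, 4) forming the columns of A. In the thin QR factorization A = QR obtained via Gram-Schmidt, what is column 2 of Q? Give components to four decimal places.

e_2 = (0.1298, 0.2272, -0.7142, 0.6492)

v_1 = (3, 2, 3, 2); ‖v_1‖ = 5.0990, so e_1 = (0.5883, 0.3922, 0.5883, 0.3922).
e_1·v_2 = 0.5883·2 + 0.3922·2 + 0.5883·(-2) + 0.3922·4 = 2.3534.
u_2 = v_2 − 2.3534·e_1 = (0.6154, 1.0769, -3.3846, 3.0769).
‖u_2‖ = 4.7394, so e_2 = (0.1298, 0.2272, -0.7142, 0.6492).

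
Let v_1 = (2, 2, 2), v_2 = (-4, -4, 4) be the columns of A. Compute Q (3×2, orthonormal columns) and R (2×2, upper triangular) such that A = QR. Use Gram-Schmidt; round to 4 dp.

Q = [[0.5774, -0.4082], [0.5774, -0.4082], [0.5774, 0.8165]], R = [[3.4641, -2.3094], [0.0000, 6.5320]]

q_1 = v_1/‖v_1‖ = (2, 2, 2)/3.4641 = (0.5774, 0.5774, 0.5774).
r_{12} = q_1·v_2 = -2.3094.
u_2 = v_2 + 2.3094·q_1 = (-2.6667, -2.6667, 5.3333).
‖u_2‖ = 6.5320, so q_2 = (-0.4082, -0.4082, 0.8165).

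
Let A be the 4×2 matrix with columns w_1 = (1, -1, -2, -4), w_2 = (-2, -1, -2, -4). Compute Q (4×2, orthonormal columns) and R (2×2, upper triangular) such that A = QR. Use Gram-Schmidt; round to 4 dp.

w_1 = (1, -1, -2, -4); ‖w_1‖ = 4.6904, so e_1 = (0.2132, -0.2132, -0.4264, -0.8528).
e_1·w_2 = 0.2132·(-2) + (-0.2132)·(-1) + (-0.4264)·(-2) + (-0.8528)·(-4) = 4.0508.
u_2 = w_2 − 4.0508·e_1 = (-2.8636, -0.1364, -0.2727, -0.5455).
‖u_2‖ = 2.9310, so e_2 = (-0.9770, -0.0465, -0.0930, -0.1861).

Q = [[0.2132, -0.9770], [-0.2132, -0.0465], [-0.4264, -0.0930], [-0.8528, -0.1861]], R = [[4.6904, 4.0508], [0.0000, 2.9310]]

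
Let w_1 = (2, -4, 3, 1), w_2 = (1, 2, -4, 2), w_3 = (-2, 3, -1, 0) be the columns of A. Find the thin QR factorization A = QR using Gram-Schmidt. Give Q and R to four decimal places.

Q = [[0.3651, 0.5093, -0.3581], [-0.7303, -0.0329, 0.3457], [0.5477, -0.5914, 0.4531], [0.1826, 0.6243, 0.7396]], R = [[5.4772, -2.9212, -3.4689], [0.0000, 4.0579, -0.5257], [0.0000, 0.0000, 1.3001]]

e_1 = w_1/‖w_1‖ = (2, -4, 3, 1)/5.4772 = (0.3651, -0.7303, 0.5477, 0.1826).
r_{12} = e_1·w_2 = -2.9212.
u_2 = w_2 + 2.9212·e_1 = (2.0667, -0.1333, -2.4000, 2.5333).
‖u_2‖ = 4.0579, so e_2 = (0.5093, -0.0329, -0.5914, 0.6243).
r_{13} = e_1·w_3 = -3.4689; r_{23} = e_2·w_3 = -0.5257.
u_3 = w_3 + 3.4689·e_1 + 0.5257·e_2 = (-0.4656, 0.4494, 0.5891, 0.9615).
‖u_3‖ = 1.3001, so e_3 = (-0.3581, 0.3457, 0.4531, 0.7396).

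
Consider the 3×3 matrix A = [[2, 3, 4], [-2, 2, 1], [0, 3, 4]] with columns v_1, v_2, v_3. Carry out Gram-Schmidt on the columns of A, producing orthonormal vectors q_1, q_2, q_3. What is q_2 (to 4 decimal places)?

q_2 = (0.5392, 0.5392, 0.6470)

q_1 = v_1/‖v_1‖ = (2, -2, 0)/2.8284 = (0.7071, -0.7071, 0.0000).
r_{12} = q_1·v_2 = 0.7071.
u_2 = v_2 − 0.7071·q_1 = (2.5000, 2.5000, 3.0000).
‖u_2‖ = 4.6368, so q_2 = (0.5392, 0.5392, 0.6470).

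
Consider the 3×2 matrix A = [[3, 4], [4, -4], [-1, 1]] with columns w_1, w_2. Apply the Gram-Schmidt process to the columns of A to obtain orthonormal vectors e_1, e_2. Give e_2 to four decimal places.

w_1 = (3, 4, -1); ‖w_1‖ = 5.0990, so e_1 = (0.5883, 0.7845, -0.1961).
e_1·w_2 = 0.5883·4 + 0.7845·(-4) + (-0.1961)·1 = -0.9806.
u_2 = w_2 + 0.9806·e_1 = (4.5769, -3.2308, 0.8077).
‖u_2‖ = 5.6603, so e_2 = (0.8086, -0.5708, 0.1427).

e_2 = (0.8086, -0.5708, 0.1427)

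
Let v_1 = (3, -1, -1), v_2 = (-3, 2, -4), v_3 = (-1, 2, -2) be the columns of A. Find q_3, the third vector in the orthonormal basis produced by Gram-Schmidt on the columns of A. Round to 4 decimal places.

q_1 = v_1/‖v_1‖ = (3, -1, -1)/3.3166 = (0.9045, -0.3015, -0.3015).
r_{12} = q_1·v_2 = -2.1106.
u_2 = v_2 + 2.1106·q_1 = (-1.0909, 1.3636, -4.6364).
‖u_2‖ = 4.9543, so q_2 = (-0.2202, 0.2752, -0.9358).
r_{13} = q_1·v_3 = -0.9045; r_{23} = q_2·v_3 = 2.6423.
u_3 = v_3 + 0.9045·q_1 − 2.6423·q_2 = (0.4000, 1.0000, 0.2000).
‖u_3‖ = 1.0954, so q_3 = (0.3651, 0.9129, 0.1826).

q_3 = (0.3651, 0.9129, 0.1826)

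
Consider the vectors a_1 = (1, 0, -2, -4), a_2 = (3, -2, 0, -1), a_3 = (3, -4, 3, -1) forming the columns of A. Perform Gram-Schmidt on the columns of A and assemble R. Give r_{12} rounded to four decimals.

q_1 = a_1/‖a_1‖ = (1, 0, -2, -4)/4.5826 = (0.2182, 0.0000, -0.4364, -0.8729).
r_{12} = q_1·a_2 = 1.5275.

r_{12} = 1.5275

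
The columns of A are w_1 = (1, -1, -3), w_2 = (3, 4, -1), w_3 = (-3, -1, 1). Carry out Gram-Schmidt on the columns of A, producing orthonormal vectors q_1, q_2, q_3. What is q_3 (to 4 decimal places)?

q_3 = (-0.7741, 0.4764, -0.4168)

w_1 = (1, -1, -3); ‖w_1‖ = 3.3166, so q_1 = (0.3015, -0.3015, -0.9045).
q_1·w_2 = 0.3015·3 + (-0.3015)·4 + (-0.9045)·(-1) = 0.6030.
u_2 = w_2 − 0.6030·q_1 = (2.8182, 4.1818, -0.4545).
‖u_2‖ = 5.0632, so q_2 = (0.5566, 0.8259, -0.0898).
q_1·w_3 = 0.3015·(-3) + (-0.3015)·(-1) + (-0.9045)·1 = -1.5076; q_2·w_3 = 0.5566·(-3) + 0.8259·(-1) + (-0.0898)·1 = -2.5855.
u_3 = w_3 + 1.5076·q_1 + 2.5855·q_2 = (-1.1064, 0.6809, -0.5957).
‖u_3‖ = 1.4292, so q_3 = (-0.7741, 0.4764, -0.4168).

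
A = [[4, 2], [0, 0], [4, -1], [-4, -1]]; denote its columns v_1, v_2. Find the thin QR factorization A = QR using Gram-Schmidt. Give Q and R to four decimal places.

Q = [[0.5774, 0.6172], [0.0000, 0.0000], [0.5774, -0.7715], [-0.5774, -0.1543]], R = [[6.9282, 1.1547], [0.0000, 2.1602]]

v_1 = (4, 0, 4, -4); ‖v_1‖ = 6.9282, so q_1 = (0.5774, 0.0000, 0.5774, -0.5774).
q_1·v_2 = 0.5774·2 + 0.0000·0 + 0.5774·(-1) + (-0.5774)·(-1) = 1.1547.
u_2 = v_2 − 1.1547·q_1 = (1.3333, 0.0000, -1.6667, -0.3333).
‖u_2‖ = 2.1602, so q_2 = (0.6172, 0.0000, -0.7715, -0.1543).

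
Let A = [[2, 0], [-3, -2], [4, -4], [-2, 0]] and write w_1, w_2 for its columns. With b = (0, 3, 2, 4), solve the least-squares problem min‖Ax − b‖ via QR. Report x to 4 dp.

x = (-0.5714, -0.9857)

w_1 = (2, -3, 4, -2); ‖w_1‖ = 5.7446, so q_1 = (0.3482, -0.5222, 0.6963, -0.3482).
q_1·w_2 = 0.3482·0 + (-0.5222)·(-2) + 0.6963·(-4) + (-0.3482)·0 = -1.7408.
u_2 = w_2 + 1.7408·q_1 = (0.6061, -2.9091, -2.7879, -0.6061).
‖u_2‖ = 4.1194, so q_2 = (0.1471, -0.7062, -0.6768, -0.1471).
Qᵀb = (-1.5667, -4.0606).
Back-substitute: x_2 = -4.0606/4.1194 = -0.9857.
x_1 = (-1.5667 + 1.7408·(-0.9857))/5.7446 = -0.5714.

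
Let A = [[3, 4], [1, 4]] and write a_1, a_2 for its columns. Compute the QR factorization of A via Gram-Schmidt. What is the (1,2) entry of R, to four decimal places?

r_{12} = 5.0596

a_1 = (3, 1); ‖a_1‖ = 3.1623, so q_1 = (0.9487, 0.3162).
r_{12} = q_1·a_2 = 5.0596.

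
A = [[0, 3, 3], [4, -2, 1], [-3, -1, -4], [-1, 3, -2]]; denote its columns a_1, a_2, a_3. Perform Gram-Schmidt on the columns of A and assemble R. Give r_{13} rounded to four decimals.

r_{13} = 3.5301

a_1 = (0, 4, -3, -1); ‖a_1‖ = 5.0990, so e_1 = (0.0000, 0.7845, -0.5883, -0.1961).
r_{13} = e_1·a_3 = 3.5301.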